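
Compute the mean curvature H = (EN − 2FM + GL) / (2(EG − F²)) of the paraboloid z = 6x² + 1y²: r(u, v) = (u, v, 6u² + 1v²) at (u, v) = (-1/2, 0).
H = 43*sqrt(37)/1369

With E = 144*u^2 + 1, F = 24*u*v, G = 4*v^2 + 1, L = 12/sqrt(144*u^2 + 4*v^2 + 1), M = 0, N = 2/sqrt(144*u^2 + 4*v^2 + 1), assemble
  H = (EN − 2FM + GL) / (2(EG − F²)) = (144*u^2 + 24*v^2 + 7)/(144*u^2 + 4*v^2 + 1)^(3/2).
At (u, v) = (-1/2, 0): H = 43*sqrt(37)/1369.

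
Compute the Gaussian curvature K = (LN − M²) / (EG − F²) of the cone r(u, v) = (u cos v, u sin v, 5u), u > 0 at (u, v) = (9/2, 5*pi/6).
K = 0

Coefficients of the first fundamental form: E = 26, F = 0, G = u^2.
Coefficients of the second fundamental form: L = 0, M = 0, N = 5*sqrt(26)*u^2/(26*Abs(u)).
Assemble K = (LN − M²)/(EG − F²) = 0. At (u, v) = (9/2, 5*pi/6): K = 0.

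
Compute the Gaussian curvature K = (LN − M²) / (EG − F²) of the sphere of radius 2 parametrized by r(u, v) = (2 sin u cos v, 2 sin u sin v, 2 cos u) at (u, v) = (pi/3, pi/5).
K = 1/4

Coefficients of the first fundamental form: E = 4, F = 0, G = 4*sin(u)^2.
Coefficients of the second fundamental form: L = -2*sin(u)/Abs(sin(u)), M = 0, N = -2*sin(u)^3/Abs(sin(u)).
Assemble K = (LN − M²)/(EG − F²) = 1/4. At (u, v) = (pi/3, pi/5): K = 1/4.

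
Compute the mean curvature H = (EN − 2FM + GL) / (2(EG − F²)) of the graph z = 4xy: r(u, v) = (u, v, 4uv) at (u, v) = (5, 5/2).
H = -800*sqrt(501)/251001

With E = 16*v^2 + 1, F = 16*u*v, G = 16*u^2 + 1, L = 0, M = 4/sqrt(16*u^2 + 16*v^2 + 1), N = 0, assemble
  H = (EN − 2FM + GL) / (2(EG − F²)) = -64*u*v/(16*u^2 + 16*v^2 + 1)^(3/2).
At (u, v) = (5, 5/2): H = -800*sqrt(501)/251001.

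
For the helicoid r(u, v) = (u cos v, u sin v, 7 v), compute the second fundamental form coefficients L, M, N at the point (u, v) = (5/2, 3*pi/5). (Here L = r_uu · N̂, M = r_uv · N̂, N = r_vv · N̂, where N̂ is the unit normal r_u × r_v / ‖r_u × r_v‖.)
L = 0;  M = -14*sqrt(221)/221;  N = 0

Compute the unit normal N̂(u, v) = (7*sin(v)/sqrt(u^2 + 49), -7*cos(v)/sqrt(u^2 + 49), u/sqrt(u^2 + 49)), and the second partials r_uu, r_uv, r_vv. Take dot products:
  L(u, v) = r_uu · N̂ = 0,
  M(u, v) = r_uv · N̂ = -7/sqrt(u^2 + 49),
  N(u, v) = r_vv · N̂ = 0.
Evaluating at (u, v) = (5/2, 3*pi/5):
  L = 0, M = -14*sqrt(221)/221, N = 0.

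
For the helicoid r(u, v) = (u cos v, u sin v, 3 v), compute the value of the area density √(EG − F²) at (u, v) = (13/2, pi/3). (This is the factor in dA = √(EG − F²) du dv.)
√(EG − F²)|_{(13/2, pi/3)} = sqrt(205)/2

E = 1, F = 0, G = u^2 + 9, so EG − F² = u^2 + 9. Taking the positive square root: √(EG − F²) = sqrt(u^2 + 9). At (u, v) = (13/2, pi/3): sqrt(205)/2.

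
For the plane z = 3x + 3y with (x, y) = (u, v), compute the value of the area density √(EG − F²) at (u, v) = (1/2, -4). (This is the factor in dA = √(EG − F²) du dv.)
√(EG − F²)|_{(1/2, -4)} = sqrt(19)

E = 10, F = 9, G = 10, so EG − F² = 19. Taking the positive square root: √(EG − F²) = sqrt(19). At (u, v) = (1/2, -4): sqrt(19).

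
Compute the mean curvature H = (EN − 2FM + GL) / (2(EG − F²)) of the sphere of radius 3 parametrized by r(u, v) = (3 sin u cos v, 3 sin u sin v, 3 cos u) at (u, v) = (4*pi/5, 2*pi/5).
H = -1/3

With E = 9, F = 0, G = 9*sin(u)^2, L = -3*sin(u)/Abs(sin(u)), M = 0, N = -3*sin(u)^3/Abs(sin(u)), assemble
  H = (EN − 2FM + GL) / (2(EG − F²)) = -sin(u)/(3*Abs(sin(u))).
At (u, v) = (4*pi/5, 2*pi/5): H = -1/3.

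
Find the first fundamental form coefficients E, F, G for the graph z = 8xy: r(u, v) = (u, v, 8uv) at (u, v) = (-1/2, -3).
E = 577;  F = 96;  G = 17

Partials: r_u = (1, 0, 8*v), r_v = (0, 1, 8*u). As functions of (u, v):
  E = r_u · r_u = 64*v^2 + 1,
  F = r_u · r_v = 64*u*v,
  G = r_v · r_v = 64*u^2 + 1.
Evaluating at (u, v) = (-1/2, -3): E = 577, F = 96, G = 17.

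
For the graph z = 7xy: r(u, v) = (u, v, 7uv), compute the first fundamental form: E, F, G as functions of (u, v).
E = 49*v^2 + 1;  F = 49*u*v;  G = 49*u^2 + 1

Compute partials: r_u = (1, 0, 7*v), r_v = (0, 1, 7*u). Then
  E = r_u · r_u = 49*v^2 + 1,
  F = r_u · r_v = 49*u*v,
  G = r_v · r_v = 49*u^2 + 1.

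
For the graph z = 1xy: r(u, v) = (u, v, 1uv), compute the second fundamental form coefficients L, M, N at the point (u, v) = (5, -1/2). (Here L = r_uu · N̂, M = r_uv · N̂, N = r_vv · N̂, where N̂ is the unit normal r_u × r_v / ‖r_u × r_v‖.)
L = 0;  M = 2*sqrt(105)/105;  N = 0

Compute the unit normal N̂(u, v) = (-v/sqrt(u^2 + v^2 + 1), -u/sqrt(u^2 + v^2 + 1), 1/sqrt(u^2 + v^2 + 1)), and the second partials r_uu, r_uv, r_vv. Take dot products:
  L(u, v) = r_uu · N̂ = 0,
  M(u, v) = r_uv · N̂ = 1/sqrt(u^2 + v^2 + 1),
  N(u, v) = r_vv · N̂ = 0.
Evaluating at (u, v) = (5, -1/2):
  L = 0, M = 2*sqrt(105)/105, N = 0.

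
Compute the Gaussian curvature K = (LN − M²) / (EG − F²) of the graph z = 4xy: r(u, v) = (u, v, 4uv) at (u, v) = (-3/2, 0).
K = -16/1369

Coefficients of the first fundamental form: E = 16*v^2 + 1, F = 16*u*v, G = 16*u^2 + 1.
Coefficients of the second fundamental form: L = 0, M = 4/sqrt(16*u^2 + 16*v^2 + 1), N = 0.
Assemble K = (LN − M²)/(EG − F²) = -16/(256*u^4 + 512*u^2*v^2 + 32*u^2 + 256*v^4 + 32*v^2 + 1). At (u, v) = (-3/2, 0): K = -16/1369.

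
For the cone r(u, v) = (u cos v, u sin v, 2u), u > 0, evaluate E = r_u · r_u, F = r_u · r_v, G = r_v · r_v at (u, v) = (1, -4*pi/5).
E = 5;  F = 0;  G = 1

Partials: r_u = (cos(v), sin(v), 2), r_v = (-u*sin(v), u*cos(v), 0). As functions of (u, v):
  E = r_u · r_u = 5,
  F = r_u · r_v = 0,
  G = r_v · r_v = u^2.
Evaluating at (u, v) = (1, -4*pi/5): E = 5, F = 0, G = 1.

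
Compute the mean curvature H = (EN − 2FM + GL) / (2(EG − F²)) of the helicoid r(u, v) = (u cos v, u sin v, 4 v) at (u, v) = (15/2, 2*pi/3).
H = 0

With E = 1, F = 0, G = u^2 + 16, L = 0, M = -4/sqrt(u^2 + 16), N = 0, assemble
  H = (EN − 2FM + GL) / (2(EG − F²)) = 0.
At (u, v) = (15/2, 2*pi/3): H = 0.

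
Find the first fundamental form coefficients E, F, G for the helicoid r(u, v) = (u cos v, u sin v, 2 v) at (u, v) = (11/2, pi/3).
E = 1;  F = 0;  G = 137/4

Partials: r_u = (cos(v), sin(v), 0), r_v = (-u*sin(v), u*cos(v), 2). As functions of (u, v):
  E = r_u · r_u = 1,
  F = r_u · r_v = 0,
  G = r_v · r_v = u^2 + 4.
Evaluating at (u, v) = (11/2, pi/3): E = 1, F = 0, G = 137/4.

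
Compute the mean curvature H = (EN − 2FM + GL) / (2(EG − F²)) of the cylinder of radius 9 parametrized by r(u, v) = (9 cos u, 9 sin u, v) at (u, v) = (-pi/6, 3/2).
H = -1/18

With E = 81, F = 0, G = 1, L = -9, M = 0, N = 0, assemble
  H = (EN − 2FM + GL) / (2(EG − F²)) = -1/18.
At (u, v) = (-pi/6, 3/2): H = -1/18.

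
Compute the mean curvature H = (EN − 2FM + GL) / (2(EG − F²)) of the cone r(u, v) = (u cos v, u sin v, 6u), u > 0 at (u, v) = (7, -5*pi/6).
H = 3*sqrt(37)/259

With E = 37, F = 0, G = u^2, L = 0, M = 0, N = 6*sqrt(37)*u^2/(37*Abs(u)), assemble
  H = (EN − 2FM + GL) / (2(EG − F²)) = 3*sqrt(37)/(37*Abs(u)).
At (u, v) = (7, -5*pi/6): H = 3*sqrt(37)/259.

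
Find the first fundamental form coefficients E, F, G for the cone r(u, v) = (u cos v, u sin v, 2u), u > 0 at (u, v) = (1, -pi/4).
E = 5;  F = 0;  G = 1

Partials: r_u = (cos(v), sin(v), 2), r_v = (-u*sin(v), u*cos(v), 0). As functions of (u, v):
  E = r_u · r_u = 5,
  F = r_u · r_v = 0,
  G = r_v · r_v = u^2.
Evaluating at (u, v) = (1, -pi/4): E = 5, F = 0, G = 1.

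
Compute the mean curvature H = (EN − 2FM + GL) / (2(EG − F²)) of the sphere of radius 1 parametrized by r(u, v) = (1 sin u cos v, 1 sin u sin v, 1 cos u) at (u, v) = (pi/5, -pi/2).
H = -1

With E = 1, F = 0, G = sin(u)^2, L = -sin(u)/Abs(sin(u)), M = 0, N = -sin(u)^3/Abs(sin(u)), assemble
  H = (EN − 2FM + GL) / (2(EG − F²)) = -sin(u)/Abs(sin(u)).
At (u, v) = (pi/5, -pi/2): H = -1.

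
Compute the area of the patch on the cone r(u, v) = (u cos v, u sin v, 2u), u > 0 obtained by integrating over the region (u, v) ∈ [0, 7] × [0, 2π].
Area = 49*sqrt(5)*pi

Area = ∫∫ √(EG − F²) du dv with √(EG − F²) = sqrt(5)*Abs(u). Integrating over [0, 7] × [0, 2π] gives 49*sqrt(5)*pi.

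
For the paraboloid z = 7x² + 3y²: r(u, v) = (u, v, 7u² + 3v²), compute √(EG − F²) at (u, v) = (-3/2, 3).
√(EG − F²)|_{(-3/2, 3)} = sqrt(766)

E = 196*u^2 + 1, F = 84*u*v, G = 36*v^2 + 1; EG − F² = 196*u^2 + 36*v^2 + 1; √(EG − F²) = sqrt(196*u^2 + 36*v^2 + 1). At the given point: sqrt(766).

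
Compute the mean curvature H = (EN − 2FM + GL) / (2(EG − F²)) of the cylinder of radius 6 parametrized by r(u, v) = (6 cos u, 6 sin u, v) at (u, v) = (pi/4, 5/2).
H = -1/12

With E = 36, F = 0, G = 1, L = -6, M = 0, N = 0, assemble
  H = (EN − 2FM + GL) / (2(EG − F²)) = -1/12.
At (u, v) = (pi/4, 5/2): H = -1/12.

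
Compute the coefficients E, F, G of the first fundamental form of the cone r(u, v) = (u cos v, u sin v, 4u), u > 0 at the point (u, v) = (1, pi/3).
E = 17;  F = 0;  G = 1

Partials: r_u = (cos(v), sin(v), 4), r_v = (-u*sin(v), u*cos(v), 0). As functions of (u, v):
  E = r_u · r_u = 17,
  F = r_u · r_v = 0,
  G = r_v · r_v = u^2.
Evaluating at (u, v) = (1, pi/3): E = 17, F = 0, G = 1.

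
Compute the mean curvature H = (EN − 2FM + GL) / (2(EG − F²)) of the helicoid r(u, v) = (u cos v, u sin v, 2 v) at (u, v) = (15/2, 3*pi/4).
H = 0

With E = 1, F = 0, G = u^2 + 4, L = 0, M = -2/sqrt(u^2 + 4), N = 0, assemble
  H = (EN − 2FM + GL) / (2(EG − F²)) = 0.
At (u, v) = (15/2, 3*pi/4): H = 0.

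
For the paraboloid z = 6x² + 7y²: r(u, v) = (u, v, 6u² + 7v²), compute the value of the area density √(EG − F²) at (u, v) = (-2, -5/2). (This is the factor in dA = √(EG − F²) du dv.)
√(EG − F²)|_{(-2, -5/2)} = sqrt(1802)

E = 144*u^2 + 1, F = 168*u*v, G = 196*v^2 + 1, so EG − F² = 144*u^2 + 196*v^2 + 1. Taking the positive square root: √(EG − F²) = sqrt(144*u^2 + 196*v^2 + 1). At (u, v) = (-2, -5/2): sqrt(1802).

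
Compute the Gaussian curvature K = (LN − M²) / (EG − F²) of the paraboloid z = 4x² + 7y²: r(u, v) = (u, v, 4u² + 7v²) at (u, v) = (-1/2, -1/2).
K = 28/1089

Coefficients of the first fundamental form: E = 64*u^2 + 1, F = 112*u*v, G = 196*v^2 + 1.
Coefficients of the second fundamental form: L = 8/sqrt(64*u^2 + 196*v^2 + 1), M = 0, N = 14/sqrt(64*u^2 + 196*v^2 + 1).
Assemble K = (LN − M²)/(EG − F²) = 112/(4096*u^4 + 25088*u^2*v^2 + 128*u^2 + 38416*v^4 + 392*v^2 + 1). At (u, v) = (-1/2, -1/2): K = 28/1089.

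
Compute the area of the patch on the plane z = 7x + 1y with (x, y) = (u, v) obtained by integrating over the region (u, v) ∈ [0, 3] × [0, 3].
Area = 9*sqrt(51)

Area = ∫∫ √(EG − F²) du dv with √(EG − F²) = sqrt(51). Integrating over [0, 3] × [0, 3] gives 9*sqrt(51).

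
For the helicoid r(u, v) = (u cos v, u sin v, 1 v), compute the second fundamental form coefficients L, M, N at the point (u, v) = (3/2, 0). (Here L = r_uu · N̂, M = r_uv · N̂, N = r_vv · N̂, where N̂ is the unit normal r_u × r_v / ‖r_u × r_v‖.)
L = 0;  M = -2*sqrt(13)/13;  N = 0

Compute the unit normal N̂(u, v) = (sin(v)/sqrt(u^2 + 1), -cos(v)/sqrt(u^2 + 1), u/sqrt(u^2 + 1)), and the second partials r_uu, r_uv, r_vv. Take dot products:
  L(u, v) = r_uu · N̂ = 0,
  M(u, v) = r_uv · N̂ = -1/sqrt(u^2 + 1),
  N(u, v) = r_vv · N̂ = 0.
Evaluating at (u, v) = (3/2, 0):
  L = 0, M = -2*sqrt(13)/13, N = 0.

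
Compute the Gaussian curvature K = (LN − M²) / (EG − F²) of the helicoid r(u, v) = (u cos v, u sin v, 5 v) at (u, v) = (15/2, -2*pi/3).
K = -16/4225

Coefficients of the first fundamental form: E = 1, F = 0, G = u^2 + 25.
Coefficients of the second fundamental form: L = 0, M = -5/sqrt(u^2 + 25), N = 0.
Assemble K = (LN − M²)/(EG − F²) = -25/(u^2 + 25)^2. At (u, v) = (15/2, -2*pi/3): K = -16/4225.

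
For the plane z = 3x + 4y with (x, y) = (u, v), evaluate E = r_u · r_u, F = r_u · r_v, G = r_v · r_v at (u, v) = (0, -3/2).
E = 10;  F = 12;  G = 17

Partials: r_u = (1, 0, 3), r_v = (0, 1, 4). As functions of (u, v):
  E = r_u · r_u = 10,
  F = r_u · r_v = 12,
  G = r_v · r_v = 17.
Evaluating at (u, v) = (0, -3/2): E = 10, F = 12, G = 17.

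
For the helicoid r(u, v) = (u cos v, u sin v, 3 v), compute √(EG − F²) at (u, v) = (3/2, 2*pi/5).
√(EG − F²)|_{(3/2, 2*pi/5)} = 3*sqrt(5)/2

E = 1, F = 0, G = u^2 + 9; EG − F² = u^2 + 9; √(EG − F²) = sqrt(u^2 + 9). At the given point: 3*sqrt(5)/2.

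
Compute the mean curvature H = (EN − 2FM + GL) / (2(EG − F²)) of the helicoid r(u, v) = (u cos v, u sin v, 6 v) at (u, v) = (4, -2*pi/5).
H = 0

With E = 1, F = 0, G = u^2 + 36, L = 0, M = -6/sqrt(u^2 + 36), N = 0, assemble
  H = (EN − 2FM + GL) / (2(EG − F²)) = 0.
At (u, v) = (4, -2*pi/5): H = 0.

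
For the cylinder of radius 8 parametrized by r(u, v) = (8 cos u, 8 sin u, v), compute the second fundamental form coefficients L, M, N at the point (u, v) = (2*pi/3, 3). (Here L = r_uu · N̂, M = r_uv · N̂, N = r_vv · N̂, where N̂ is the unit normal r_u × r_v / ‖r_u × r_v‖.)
L = -8;  M = 0;  N = 0

Compute the unit normal N̂(u, v) = (cos(u), sin(u), 0), and the second partials r_uu, r_uv, r_vv. Take dot products:
  L(u, v) = r_uu · N̂ = -8,
  M(u, v) = r_uv · N̂ = 0,
  N(u, v) = r_vv · N̂ = 0.
Evaluating at (u, v) = (2*pi/3, 3):
  L = -8, M = 0, N = 0.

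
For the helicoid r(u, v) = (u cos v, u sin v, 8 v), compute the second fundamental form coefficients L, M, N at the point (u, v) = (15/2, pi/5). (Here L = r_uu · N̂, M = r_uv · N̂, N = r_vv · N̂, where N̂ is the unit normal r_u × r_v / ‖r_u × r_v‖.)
L = 0;  M = -16*sqrt(481)/481;  N = 0

Compute the unit normal N̂(u, v) = (8*sin(v)/sqrt(u^2 + 64), -8*cos(v)/sqrt(u^2 + 64), u/sqrt(u^2 + 64)), and the second partials r_uu, r_uv, r_vv. Take dot products:
  L(u, v) = r_uu · N̂ = 0,
  M(u, v) = r_uv · N̂ = -8/sqrt(u^2 + 64),
  N(u, v) = r_vv · N̂ = 0.
Evaluating at (u, v) = (15/2, pi/5):
  L = 0, M = -16*sqrt(481)/481, N = 0.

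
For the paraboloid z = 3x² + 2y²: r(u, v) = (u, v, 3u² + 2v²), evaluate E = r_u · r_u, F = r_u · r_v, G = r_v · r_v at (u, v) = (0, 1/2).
E = 1;  F = 0;  G = 5

Partials: r_u = (1, 0, 6*u), r_v = (0, 1, 4*v). As functions of (u, v):
  E = r_u · r_u = 36*u^2 + 1,
  F = r_u · r_v = 24*u*v,
  G = r_v · r_v = 16*v^2 + 1.
Evaluating at (u, v) = (0, 1/2): E = 1, F = 0, G = 5.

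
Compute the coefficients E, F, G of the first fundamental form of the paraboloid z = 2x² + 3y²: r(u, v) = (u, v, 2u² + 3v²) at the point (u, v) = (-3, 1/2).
E = 145;  F = -36;  G = 10

Partials: r_u = (1, 0, 4*u), r_v = (0, 1, 6*v). As functions of (u, v):
  E = r_u · r_u = 16*u^2 + 1,
  F = r_u · r_v = 24*u*v,
  G = r_v · r_v = 36*v^2 + 1.
Evaluating at (u, v) = (-3, 1/2): E = 145, F = -36, G = 10.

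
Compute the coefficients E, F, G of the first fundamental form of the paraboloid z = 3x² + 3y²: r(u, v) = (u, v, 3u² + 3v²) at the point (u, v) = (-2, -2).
E = 145;  F = 144;  G = 145

Partials: r_u = (1, 0, 6*u), r_v = (0, 1, 6*v). As functions of (u, v):
  E = r_u · r_u = 36*u^2 + 1,
  F = r_u · r_v = 36*u*v,
  G = r_v · r_v = 36*v^2 + 1.
Evaluating at (u, v) = (-2, -2): E = 145, F = 144, G = 145.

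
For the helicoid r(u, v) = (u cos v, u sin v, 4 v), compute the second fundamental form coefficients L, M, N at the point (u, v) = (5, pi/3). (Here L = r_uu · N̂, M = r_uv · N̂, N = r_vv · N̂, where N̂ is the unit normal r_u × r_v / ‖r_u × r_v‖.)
L = 0;  M = -4*sqrt(41)/41;  N = 0

Compute the unit normal N̂(u, v) = (4*sin(v)/sqrt(u^2 + 16), -4*cos(v)/sqrt(u^2 + 16), u/sqrt(u^2 + 16)), and the second partials r_uu, r_uv, r_vv. Take dot products:
  L(u, v) = r_uu · N̂ = 0,
  M(u, v) = r_uv · N̂ = -4/sqrt(u^2 + 16),
  N(u, v) = r_vv · N̂ = 0.
Evaluating at (u, v) = (5, pi/3):
  L = 0, M = -4*sqrt(41)/41, N = 0.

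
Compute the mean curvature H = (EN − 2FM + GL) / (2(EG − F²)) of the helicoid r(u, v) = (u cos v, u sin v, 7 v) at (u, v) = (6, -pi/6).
H = 0

With E = 1, F = 0, G = u^2 + 49, L = 0, M = -7/sqrt(u^2 + 49), N = 0, assemble
  H = (EN − 2FM + GL) / (2(EG − F²)) = 0.
At (u, v) = (6, -pi/6): H = 0.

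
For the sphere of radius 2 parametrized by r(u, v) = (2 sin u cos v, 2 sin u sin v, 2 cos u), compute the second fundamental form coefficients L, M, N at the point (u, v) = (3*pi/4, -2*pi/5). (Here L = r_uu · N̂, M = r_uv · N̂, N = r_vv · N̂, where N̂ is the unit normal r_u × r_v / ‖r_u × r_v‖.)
L = -2;  M = 0;  N = -1

Compute the unit normal N̂(u, v) = (sin(u)^2*cos(v)/Abs(sin(u)), sin(u)^2*sin(v)/Abs(sin(u)), sin(2*u)/(2*Abs(sin(u)))), and the second partials r_uu, r_uv, r_vv. Take dot products:
  L(u, v) = r_uu · N̂ = -2*sin(u)/Abs(sin(u)),
  M(u, v) = r_uv · N̂ = 0,
  N(u, v) = r_vv · N̂ = -2*sin(u)^3/Abs(sin(u)).
Evaluating at (u, v) = (3*pi/4, -2*pi/5):
  L = -2, M = 0, N = -1.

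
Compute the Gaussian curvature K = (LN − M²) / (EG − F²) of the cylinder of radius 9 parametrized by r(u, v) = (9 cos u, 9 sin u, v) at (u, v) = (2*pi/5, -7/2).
K = 0

Coefficients of the first fundamental form: E = 81, F = 0, G = 1.
Coefficients of the second fundamental form: L = -9, M = 0, N = 0.
Assemble K = (LN − M²)/(EG − F²) = 0. At (u, v) = (2*pi/5, -7/2): K = 0.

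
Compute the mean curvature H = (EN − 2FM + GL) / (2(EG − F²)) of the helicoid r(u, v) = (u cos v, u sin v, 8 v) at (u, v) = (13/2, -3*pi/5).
H = 0

With E = 1, F = 0, G = u^2 + 64, L = 0, M = -8/sqrt(u^2 + 64), N = 0, assemble
  H = (EN − 2FM + GL) / (2(EG − F²)) = 0.
At (u, v) = (13/2, -3*pi/5): H = 0.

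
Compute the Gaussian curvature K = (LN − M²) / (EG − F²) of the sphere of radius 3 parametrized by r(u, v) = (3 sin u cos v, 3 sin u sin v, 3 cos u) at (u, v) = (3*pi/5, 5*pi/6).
K = 1/9

Coefficients of the first fundamental form: E = 9, F = 0, G = 9*sin(u)^2.
Coefficients of the second fundamental form: L = -3*sin(u)/Abs(sin(u)), M = 0, N = -3*sin(u)^3/Abs(sin(u)).
Assemble K = (LN − M²)/(EG − F²) = 1/9. At (u, v) = (3*pi/5, 5*pi/6): K = 1/9.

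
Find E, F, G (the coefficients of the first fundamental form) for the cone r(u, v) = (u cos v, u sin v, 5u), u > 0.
E = 26;  F = 0;  G = u^2

Compute partials: r_u = (cos(v), sin(v), 5), r_v = (-u*sin(v), u*cos(v), 0). Then
  E = r_u · r_u = 26,
  F = r_u · r_v = 0,
  G = r_v · r_v = u^2.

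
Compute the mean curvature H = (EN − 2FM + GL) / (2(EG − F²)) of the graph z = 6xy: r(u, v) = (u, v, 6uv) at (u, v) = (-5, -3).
H = -648/8575

With E = 36*v^2 + 1, F = 36*u*v, G = 36*u^2 + 1, L = 0, M = 6/sqrt(36*u^2 + 36*v^2 + 1), N = 0, assemble
  H = (EN − 2FM + GL) / (2(EG − F²)) = -216*u*v/(36*u^2 + 36*v^2 + 1)^(3/2).
At (u, v) = (-5, -3): H = -648/8575.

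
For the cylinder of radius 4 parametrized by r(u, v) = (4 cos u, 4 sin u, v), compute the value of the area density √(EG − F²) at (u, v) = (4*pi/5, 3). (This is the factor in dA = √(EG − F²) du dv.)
√(EG − F²)|_{(4*pi/5, 3)} = 4

E = 16, F = 0, G = 1, so EG − F² = 16. Taking the positive square root: √(EG − F²) = 4. At (u, v) = (4*pi/5, 3): 4.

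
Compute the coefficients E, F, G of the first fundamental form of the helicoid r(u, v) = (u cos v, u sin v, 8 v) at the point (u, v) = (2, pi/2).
E = 1;  F = 0;  G = 68

Partials: r_u = (cos(v), sin(v), 0), r_v = (-u*sin(v), u*cos(v), 8). As functions of (u, v):
  E = r_u · r_u = 1,
  F = r_u · r_v = 0,
  G = r_v · r_v = u^2 + 64.
Evaluating at (u, v) = (2, pi/2): E = 1, F = 0, G = 68.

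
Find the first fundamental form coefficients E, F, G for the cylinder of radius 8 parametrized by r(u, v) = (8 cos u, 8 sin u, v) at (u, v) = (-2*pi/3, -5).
E = 64;  F = 0;  G = 1

Partials: r_u = (-8*sin(u), 8*cos(u), 0), r_v = (0, 0, 1). As functions of (u, v):
  E = r_u · r_u = 64,
  F = r_u · r_v = 0,
  G = r_v · r_v = 1.
Evaluating at (u, v) = (-2*pi/3, -5): E = 64, F = 0, G = 1.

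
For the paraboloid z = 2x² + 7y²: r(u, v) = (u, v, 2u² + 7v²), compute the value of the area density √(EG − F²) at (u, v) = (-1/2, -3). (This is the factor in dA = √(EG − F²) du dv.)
√(EG − F²)|_{(-1/2, -3)} = sqrt(1769)

E = 16*u^2 + 1, F = 56*u*v, G = 196*v^2 + 1, so EG − F² = 16*u^2 + 196*v^2 + 1. Taking the positive square root: √(EG − F²) = sqrt(16*u^2 + 196*v^2 + 1). At (u, v) = (-1/2, -3): sqrt(1769).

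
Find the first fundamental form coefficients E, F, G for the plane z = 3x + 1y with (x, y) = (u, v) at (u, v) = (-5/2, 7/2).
E = 10;  F = 3;  G = 2

Partials: r_u = (1, 0, 3), r_v = (0, 1, 1). As functions of (u, v):
  E = r_u · r_u = 10,
  F = r_u · r_v = 3,
  G = r_v · r_v = 2.
Evaluating at (u, v) = (-5/2, 7/2): E = 10, F = 3, G = 2.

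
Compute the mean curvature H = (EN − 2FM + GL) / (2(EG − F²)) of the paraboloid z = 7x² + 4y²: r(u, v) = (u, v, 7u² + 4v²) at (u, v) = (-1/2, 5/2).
H = 3007*sqrt(2)/13500

With E = 196*u^2 + 1, F = 112*u*v, G = 64*v^2 + 1, L = 14/sqrt(196*u^2 + 64*v^2 + 1), M = 0, N = 8/sqrt(196*u^2 + 64*v^2 + 1), assemble
  H = (EN − 2FM + GL) / (2(EG − F²)) = (784*u^2 + 448*v^2 + 11)/(196*u^2 + 64*v^2 + 1)^(3/2).
At (u, v) = (-1/2, 5/2): H = 3007*sqrt(2)/13500.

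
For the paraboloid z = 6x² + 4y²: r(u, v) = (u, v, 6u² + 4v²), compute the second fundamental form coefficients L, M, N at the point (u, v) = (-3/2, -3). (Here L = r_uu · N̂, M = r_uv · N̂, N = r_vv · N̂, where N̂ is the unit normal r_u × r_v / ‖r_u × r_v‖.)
L = 12*sqrt(901)/901;  M = 0;  N = 8*sqrt(901)/901

Compute the unit normal N̂(u, v) = (-12*u/sqrt(144*u^2 + 64*v^2 + 1), -8*v/sqrt(144*u^2 + 64*v^2 + 1), 1/sqrt(144*u^2 + 64*v^2 + 1)), and the second partials r_uu, r_uv, r_vv. Take dot products:
  L(u, v) = r_uu · N̂ = 12/sqrt(144*u^2 + 64*v^2 + 1),
  M(u, v) = r_uv · N̂ = 0,
  N(u, v) = r_vv · N̂ = 8/sqrt(144*u^2 + 64*v^2 + 1).
Evaluating at (u, v) = (-3/2, -3):
  L = 12*sqrt(901)/901, M = 0, N = 8*sqrt(901)/901.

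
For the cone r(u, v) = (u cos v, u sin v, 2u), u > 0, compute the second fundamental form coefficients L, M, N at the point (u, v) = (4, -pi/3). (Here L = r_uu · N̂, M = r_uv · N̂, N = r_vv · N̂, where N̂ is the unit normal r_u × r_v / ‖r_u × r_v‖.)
L = 0;  M = 0;  N = 8*sqrt(5)/5

Compute the unit normal N̂(u, v) = (-2*sqrt(5)*u*cos(v)/(5*Abs(u)), -2*sqrt(5)*u*sin(v)/(5*Abs(u)), sqrt(5)*u/(5*Abs(u))), and the second partials r_uu, r_uv, r_vv. Take dot products:
  L(u, v) = r_uu · N̂ = 0,
  M(u, v) = r_uv · N̂ = 0,
  N(u, v) = r_vv · N̂ = 2*sqrt(5)*u^2/(5*Abs(u)).
Evaluating at (u, v) = (4, -pi/3):
  L = 0, M = 0, N = 8*sqrt(5)/5.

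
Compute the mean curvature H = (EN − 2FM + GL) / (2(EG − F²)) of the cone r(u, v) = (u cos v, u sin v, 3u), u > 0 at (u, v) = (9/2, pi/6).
H = sqrt(10)/30

With E = 10, F = 0, G = u^2, L = 0, M = 0, N = 3*sqrt(10)*u^2/(10*Abs(u)), assemble
  H = (EN − 2FM + GL) / (2(EG − F²)) = 3*sqrt(10)/(20*Abs(u)).
At (u, v) = (9/2, pi/6): H = sqrt(10)/30.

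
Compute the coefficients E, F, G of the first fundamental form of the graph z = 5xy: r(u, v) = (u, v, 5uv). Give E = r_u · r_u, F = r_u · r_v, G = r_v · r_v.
E = 25*v^2 + 1;  F = 25*u*v;  G = 25*u^2 + 1

Compute partials: r_u = (1, 0, 5*v), r_v = (0, 1, 5*u). Then
  E = r_u · r_u = 25*v^2 + 1,
  F = r_u · r_v = 25*u*v,
  G = r_v · r_v = 25*u^2 + 1.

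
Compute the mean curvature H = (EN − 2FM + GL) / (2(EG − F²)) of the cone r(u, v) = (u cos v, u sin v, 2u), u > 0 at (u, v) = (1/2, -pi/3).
H = 2*sqrt(5)/5

With E = 5, F = 0, G = u^2, L = 0, M = 0, N = 2*sqrt(5)*u^2/(5*Abs(u)), assemble
  H = (EN − 2FM + GL) / (2(EG − F²)) = sqrt(5)/(5*Abs(u)).
At (u, v) = (1/2, -pi/3): H = 2*sqrt(5)/5.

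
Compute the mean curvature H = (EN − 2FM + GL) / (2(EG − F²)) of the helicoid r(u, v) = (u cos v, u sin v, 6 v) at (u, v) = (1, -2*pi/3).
H = 0

With E = 1, F = 0, G = u^2 + 36, L = 0, M = -6/sqrt(u^2 + 36), N = 0, assemble
  H = (EN − 2FM + GL) / (2(EG − F²)) = 0.
At (u, v) = (1, -2*pi/3): H = 0.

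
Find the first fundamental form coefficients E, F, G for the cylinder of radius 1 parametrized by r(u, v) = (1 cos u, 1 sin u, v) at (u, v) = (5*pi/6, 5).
E = 1;  F = 0;  G = 1

Partials: r_u = (-sin(u), cos(u), 0), r_v = (0, 0, 1). As functions of (u, v):
  E = r_u · r_u = 1,
  F = r_u · r_v = 0,
  G = r_v · r_v = 1.
Evaluating at (u, v) = (5*pi/6, 5): E = 1, F = 0, G = 1.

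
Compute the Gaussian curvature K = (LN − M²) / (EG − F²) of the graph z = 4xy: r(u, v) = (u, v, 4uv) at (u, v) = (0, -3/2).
K = -16/1369

Coefficients of the first fundamental form: E = 16*v^2 + 1, F = 16*u*v, G = 16*u^2 + 1.
Coefficients of the second fundamental form: L = 0, M = 4/sqrt(16*u^2 + 16*v^2 + 1), N = 0.
Assemble K = (LN − M²)/(EG − F²) = -16/(256*u^4 + 512*u^2*v^2 + 32*u^2 + 256*v^4 + 32*v^2 + 1). At (u, v) = (0, -3/2): K = -16/1369.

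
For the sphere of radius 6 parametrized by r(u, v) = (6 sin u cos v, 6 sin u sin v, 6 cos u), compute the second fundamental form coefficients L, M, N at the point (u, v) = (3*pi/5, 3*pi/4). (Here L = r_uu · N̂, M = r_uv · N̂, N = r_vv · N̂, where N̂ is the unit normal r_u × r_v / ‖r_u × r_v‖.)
L = -6;  M = 0;  N = -15/4 - 3*sqrt(5)/4

Compute the unit normal N̂(u, v) = (sin(u)^2*cos(v)/Abs(sin(u)), sin(u)^2*sin(v)/Abs(sin(u)), sin(2*u)/(2*Abs(sin(u)))), and the second partials r_uu, r_uv, r_vv. Take dot products:
  L(u, v) = r_uu · N̂ = -6*sin(u)/Abs(sin(u)),
  M(u, v) = r_uv · N̂ = 0,
  N(u, v) = r_vv · N̂ = -6*sin(u)^3/Abs(sin(u)).
Evaluating at (u, v) = (3*pi/5, 3*pi/4):
  L = -6, M = 0, N = -15/4 - 3*sqrt(5)/4.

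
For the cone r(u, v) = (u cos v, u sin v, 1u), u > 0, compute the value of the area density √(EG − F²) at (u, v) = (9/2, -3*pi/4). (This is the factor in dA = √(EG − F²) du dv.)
√(EG − F²)|_{(9/2, -3*pi/4)} = 9*sqrt(2)/2

E = 2, F = 0, G = u^2, so EG − F² = 2*u^2. Taking the positive square root: √(EG − F²) = sqrt(2)*Abs(u). At (u, v) = (9/2, -3*pi/4): 9*sqrt(2)/2.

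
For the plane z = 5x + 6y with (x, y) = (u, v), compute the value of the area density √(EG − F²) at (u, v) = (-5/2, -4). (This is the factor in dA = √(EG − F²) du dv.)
√(EG − F²)|_{(-5/2, -4)} = sqrt(62)

E = 26, F = 30, G = 37, so EG − F² = 62. Taking the positive square root: √(EG − F²) = sqrt(62). At (u, v) = (-5/2, -4): sqrt(62).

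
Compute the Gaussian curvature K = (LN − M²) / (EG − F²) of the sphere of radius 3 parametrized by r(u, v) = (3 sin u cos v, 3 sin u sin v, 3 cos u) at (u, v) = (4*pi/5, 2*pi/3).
K = 1/9

Coefficients of the first fundamental form: E = 9, F = 0, G = 9*sin(u)^2.
Coefficients of the second fundamental form: L = -3*sin(u)/Abs(sin(u)), M = 0, N = -3*sin(u)^3/Abs(sin(u)).
Assemble K = (LN − M²)/(EG − F²) = 1/9. At (u, v) = (4*pi/5, 2*pi/3): K = 1/9.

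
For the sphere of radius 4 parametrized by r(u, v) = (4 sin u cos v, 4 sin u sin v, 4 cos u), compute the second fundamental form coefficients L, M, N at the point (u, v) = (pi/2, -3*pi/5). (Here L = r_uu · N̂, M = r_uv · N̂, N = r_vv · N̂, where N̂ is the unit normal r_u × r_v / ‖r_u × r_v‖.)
L = -4;  M = 0;  N = -4

Compute the unit normal N̂(u, v) = (sin(u)^2*cos(v)/Abs(sin(u)), sin(u)^2*sin(v)/Abs(sin(u)), sin(2*u)/(2*Abs(sin(u)))), and the second partials r_uu, r_uv, r_vv. Take dot products:
  L(u, v) = r_uu · N̂ = -4*sin(u)/Abs(sin(u)),
  M(u, v) = r_uv · N̂ = 0,
  N(u, v) = r_vv · N̂ = -4*sin(u)^3/Abs(sin(u)).
Evaluating at (u, v) = (pi/2, -3*pi/5):
  L = -4, M = 0, N = -4.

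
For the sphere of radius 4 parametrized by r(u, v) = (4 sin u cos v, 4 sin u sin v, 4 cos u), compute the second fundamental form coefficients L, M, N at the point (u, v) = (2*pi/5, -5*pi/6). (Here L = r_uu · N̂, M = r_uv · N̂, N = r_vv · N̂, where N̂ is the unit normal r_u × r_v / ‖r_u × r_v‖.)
L = -4;  M = 0;  N = -5/2 - sqrt(5)/2

Compute the unit normal N̂(u, v) = (sin(u)^2*cos(v)/Abs(sin(u)), sin(u)^2*sin(v)/Abs(sin(u)), sin(2*u)/(2*Abs(sin(u)))), and the second partials r_uu, r_uv, r_vv. Take dot products:
  L(u, v) = r_uu · N̂ = -4*sin(u)/Abs(sin(u)),
  M(u, v) = r_uv · N̂ = 0,
  N(u, v) = r_vv · N̂ = -4*sin(u)^3/Abs(sin(u)).
Evaluating at (u, v) = (2*pi/5, -5*pi/6):
  L = -4, M = 0, N = -5/2 - sqrt(5)/2.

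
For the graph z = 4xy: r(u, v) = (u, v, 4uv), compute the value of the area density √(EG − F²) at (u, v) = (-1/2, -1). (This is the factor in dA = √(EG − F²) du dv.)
√(EG − F²)|_{(-1/2, -1)} = sqrt(21)

E = 16*v^2 + 1, F = 16*u*v, G = 16*u^2 + 1, so EG − F² = 16*u^2 + 16*v^2 + 1. Taking the positive square root: √(EG − F²) = sqrt(16*u^2 + 16*v^2 + 1). At (u, v) = (-1/2, -1): sqrt(21).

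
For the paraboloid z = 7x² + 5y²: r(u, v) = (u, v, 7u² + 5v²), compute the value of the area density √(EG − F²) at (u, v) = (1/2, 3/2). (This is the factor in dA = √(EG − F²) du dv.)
√(EG − F²)|_{(1/2, 3/2)} = 5*sqrt(11)

E = 196*u^2 + 1, F = 140*u*v, G = 100*v^2 + 1, so EG − F² = 196*u^2 + 100*v^2 + 1. Taking the positive square root: √(EG − F²) = sqrt(196*u^2 + 100*v^2 + 1). At (u, v) = (1/2, 3/2): 5*sqrt(11).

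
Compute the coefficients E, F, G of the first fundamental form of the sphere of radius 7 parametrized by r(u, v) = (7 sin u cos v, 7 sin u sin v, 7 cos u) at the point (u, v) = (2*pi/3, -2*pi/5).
E = 49;  F = 0;  G = 147/4

Partials: r_u = (7*cos(u)*cos(v), 7*sin(v)*cos(u), -7*sin(u)), r_v = (-7*sin(u)*sin(v), 7*sin(u)*cos(v), 0). As functions of (u, v):
  E = r_u · r_u = 49,
  F = r_u · r_v = 0,
  G = r_v · r_v = 49*sin(u)^2.
Evaluating at (u, v) = (2*pi/3, -2*pi/5): E = 49, F = 0, G = 147/4.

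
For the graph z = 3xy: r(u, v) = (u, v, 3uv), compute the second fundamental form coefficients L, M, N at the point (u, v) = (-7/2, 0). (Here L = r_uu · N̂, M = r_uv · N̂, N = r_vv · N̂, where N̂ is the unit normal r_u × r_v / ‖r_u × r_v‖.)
L = 0;  M = 6*sqrt(445)/445;  N = 0

Compute the unit normal N̂(u, v) = (-3*v/sqrt(9*u^2 + 9*v^2 + 1), -3*u/sqrt(9*u^2 + 9*v^2 + 1), 1/sqrt(9*u^2 + 9*v^2 + 1)), and the second partials r_uu, r_uv, r_vv. Take dot products:
  L(u, v) = r_uu · N̂ = 0,
  M(u, v) = r_uv · N̂ = 3/sqrt(9*u^2 + 9*v^2 + 1),
  N(u, v) = r_vv · N̂ = 0.
Evaluating at (u, v) = (-7/2, 0):
  L = 0, M = 6*sqrt(445)/445, N = 0.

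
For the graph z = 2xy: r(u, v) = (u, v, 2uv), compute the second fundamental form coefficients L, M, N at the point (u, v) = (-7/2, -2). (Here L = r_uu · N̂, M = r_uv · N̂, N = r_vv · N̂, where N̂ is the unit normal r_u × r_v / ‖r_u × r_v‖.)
L = 0;  M = sqrt(66)/33;  N = 0

Compute the unit normal N̂(u, v) = (-2*v/sqrt(4*u^2 + 4*v^2 + 1), -2*u/sqrt(4*u^2 + 4*v^2 + 1), 1/sqrt(4*u^2 + 4*v^2 + 1)), and the second partials r_uu, r_uv, r_vv. Take dot products:
  L(u, v) = r_uu · N̂ = 0,
  M(u, v) = r_uv · N̂ = 2/sqrt(4*u^2 + 4*v^2 + 1),
  N(u, v) = r_vv · N̂ = 0.
Evaluating at (u, v) = (-7/2, -2):
  L = 0, M = sqrt(66)/33, N = 0.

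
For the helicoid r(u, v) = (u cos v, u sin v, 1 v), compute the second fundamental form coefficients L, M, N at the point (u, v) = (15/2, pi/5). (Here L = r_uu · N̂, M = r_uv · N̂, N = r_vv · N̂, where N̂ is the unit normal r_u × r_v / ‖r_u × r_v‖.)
L = 0;  M = -2*sqrt(229)/229;  N = 0

Compute the unit normal N̂(u, v) = (sin(v)/sqrt(u^2 + 1), -cos(v)/sqrt(u^2 + 1), u/sqrt(u^2 + 1)), and the second partials r_uu, r_uv, r_vv. Take dot products:
  L(u, v) = r_uu · N̂ = 0,
  M(u, v) = r_uv · N̂ = -1/sqrt(u^2 + 1),
  N(u, v) = r_vv · N̂ = 0.
Evaluating at (u, v) = (15/2, pi/5):
  L = 0, M = -2*sqrt(229)/229, N = 0.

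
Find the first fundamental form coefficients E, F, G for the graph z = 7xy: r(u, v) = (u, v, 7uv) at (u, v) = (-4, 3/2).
E = 445/4;  F = -294;  G = 785

Partials: r_u = (1, 0, 7*v), r_v = (0, 1, 7*u). As functions of (u, v):
  E = r_u · r_u = 49*v^2 + 1,
  F = r_u · r_v = 49*u*v,
  G = r_v · r_v = 49*u^2 + 1.
Evaluating at (u, v) = (-4, 3/2): E = 445/4, F = -294, G = 785.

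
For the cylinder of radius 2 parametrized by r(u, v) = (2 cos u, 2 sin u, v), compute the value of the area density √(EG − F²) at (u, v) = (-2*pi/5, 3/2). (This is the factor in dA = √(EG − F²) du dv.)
√(EG − F²)|_{(-2*pi/5, 3/2)} = 2

E = 4, F = 0, G = 1, so EG − F² = 4. Taking the positive square root: √(EG − F²) = 2. At (u, v) = (-2*pi/5, 3/2): 2.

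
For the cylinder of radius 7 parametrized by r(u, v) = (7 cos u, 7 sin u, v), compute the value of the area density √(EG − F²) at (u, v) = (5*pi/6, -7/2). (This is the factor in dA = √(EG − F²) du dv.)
√(EG − F²)|_{(5*pi/6, -7/2)} = 7

E = 49, F = 0, G = 1, so EG − F² = 49. Taking the positive square root: √(EG − F²) = 7. At (u, v) = (5*pi/6, -7/2): 7.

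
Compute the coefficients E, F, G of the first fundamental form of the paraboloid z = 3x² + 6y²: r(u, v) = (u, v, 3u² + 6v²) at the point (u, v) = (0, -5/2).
E = 1;  F = 0;  G = 901

Partials: r_u = (1, 0, 6*u), r_v = (0, 1, 12*v). As functions of (u, v):
  E = r_u · r_u = 36*u^2 + 1,
  F = r_u · r_v = 72*u*v,
  G = r_v · r_v = 144*v^2 + 1.
Evaluating at (u, v) = (0, -5/2): E = 1, F = 0, G = 901.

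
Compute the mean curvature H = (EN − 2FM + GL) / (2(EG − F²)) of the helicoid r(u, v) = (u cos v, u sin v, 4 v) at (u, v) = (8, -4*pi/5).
H = 0

With E = 1, F = 0, G = u^2 + 16, L = 0, M = -4/sqrt(u^2 + 16), N = 0, assemble
  H = (EN − 2FM + GL) / (2(EG − F²)) = 0.
At (u, v) = (8, -4*pi/5): H = 0.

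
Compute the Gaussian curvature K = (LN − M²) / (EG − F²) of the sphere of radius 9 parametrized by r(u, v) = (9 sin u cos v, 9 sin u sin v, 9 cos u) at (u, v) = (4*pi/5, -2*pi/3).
K = 1/81

Coefficients of the first fundamental form: E = 81, F = 0, G = 81*sin(u)^2.
Coefficients of the second fundamental form: L = -9*sin(u)/Abs(sin(u)), M = 0, N = -9*sin(u)^3/Abs(sin(u)).
Assemble K = (LN − M²)/(EG − F²) = 1/81. At (u, v) = (4*pi/5, -2*pi/3): K = 1/81.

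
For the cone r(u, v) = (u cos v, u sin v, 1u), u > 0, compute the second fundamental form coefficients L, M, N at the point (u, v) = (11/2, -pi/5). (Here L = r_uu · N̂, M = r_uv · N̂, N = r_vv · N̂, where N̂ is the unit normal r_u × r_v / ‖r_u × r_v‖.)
L = 0;  M = 0;  N = 11*sqrt(2)/4

Compute the unit normal N̂(u, v) = (-sqrt(2)*u*cos(v)/(2*Abs(u)), -sqrt(2)*u*sin(v)/(2*Abs(u)), sqrt(2)*u/(2*Abs(u))), and the second partials r_uu, r_uv, r_vv. Take dot products:
  L(u, v) = r_uu · N̂ = 0,
  M(u, v) = r_uv · N̂ = 0,
  N(u, v) = r_vv · N̂ = sqrt(2)*u^2/(2*Abs(u)).
Evaluating at (u, v) = (11/2, -pi/5):
  L = 0, M = 0, N = 11*sqrt(2)/4.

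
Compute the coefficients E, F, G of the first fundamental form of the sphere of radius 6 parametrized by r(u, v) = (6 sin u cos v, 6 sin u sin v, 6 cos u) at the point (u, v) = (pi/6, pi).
E = 36;  F = 0;  G = 9

Partials: r_u = (6*cos(u)*cos(v), 6*sin(v)*cos(u), -6*sin(u)), r_v = (-6*sin(u)*sin(v), 6*sin(u)*cos(v), 0). As functions of (u, v):
  E = r_u · r_u = 36,
  F = r_u · r_v = 0,
  G = r_v · r_v = 36*sin(u)^2.
Evaluating at (u, v) = (pi/6, pi): E = 36, F = 0, G = 9.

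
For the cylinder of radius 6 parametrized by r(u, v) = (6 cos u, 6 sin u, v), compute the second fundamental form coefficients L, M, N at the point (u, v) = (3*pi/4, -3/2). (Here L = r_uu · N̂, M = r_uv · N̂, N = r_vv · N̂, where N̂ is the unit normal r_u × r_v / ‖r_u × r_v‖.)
L = -6;  M = 0;  N = 0

Compute the unit normal N̂(u, v) = (cos(u), sin(u), 0), and the second partials r_uu, r_uv, r_vv. Take dot products:
  L(u, v) = r_uu · N̂ = -6,
  M(u, v) = r_uv · N̂ = 0,
  N(u, v) = r_vv · N̂ = 0.
Evaluating at (u, v) = (3*pi/4, -3/2):
  L = -6, M = 0, N = 0.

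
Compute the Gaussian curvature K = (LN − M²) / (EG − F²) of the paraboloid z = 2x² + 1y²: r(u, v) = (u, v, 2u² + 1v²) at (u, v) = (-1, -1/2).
K = 2/81

Coefficients of the first fundamental form: E = 16*u^2 + 1, F = 8*u*v, G = 4*v^2 + 1.
Coefficients of the second fundamental form: L = 4/sqrt(16*u^2 + 4*v^2 + 1), M = 0, N = 2/sqrt(16*u^2 + 4*v^2 + 1).
Assemble K = (LN − M²)/(EG − F²) = 8/(256*u^4 + 128*u^2*v^2 + 32*u^2 + 16*v^4 + 8*v^2 + 1). At (u, v) = (-1, -1/2): K = 2/81.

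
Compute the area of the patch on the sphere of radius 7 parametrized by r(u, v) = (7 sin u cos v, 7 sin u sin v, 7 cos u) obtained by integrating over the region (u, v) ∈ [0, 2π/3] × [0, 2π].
Area = 147*pi

Area = ∫∫ √(EG − F²) du dv with √(EG − F²) = 49*Abs(sin(u)). Integrating over [0, 2π/3] × [0, 2π] gives 147*pi.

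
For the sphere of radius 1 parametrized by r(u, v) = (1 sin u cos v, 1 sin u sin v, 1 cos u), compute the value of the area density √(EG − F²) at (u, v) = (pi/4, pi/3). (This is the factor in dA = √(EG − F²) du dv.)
√(EG − F²)|_{(pi/4, pi/3)} = sqrt(2)/2

E = 1, F = 0, G = sin(u)^2, so EG − F² = sin(u)^2. Taking the positive square root: √(EG − F²) = Abs(sin(u)). At (u, v) = (pi/4, pi/3): sqrt(2)/2.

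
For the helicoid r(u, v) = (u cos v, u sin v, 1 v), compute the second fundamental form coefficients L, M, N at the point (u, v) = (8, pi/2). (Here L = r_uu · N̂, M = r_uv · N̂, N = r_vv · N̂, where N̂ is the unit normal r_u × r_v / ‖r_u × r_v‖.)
L = 0;  M = -sqrt(65)/65;  N = 0

Compute the unit normal N̂(u, v) = (sin(v)/sqrt(u^2 + 1), -cos(v)/sqrt(u^2 + 1), u/sqrt(u^2 + 1)), and the second partials r_uu, r_uv, r_vv. Take dot products:
  L(u, v) = r_uu · N̂ = 0,
  M(u, v) = r_uv · N̂ = -1/sqrt(u^2 + 1),
  N(u, v) = r_vv · N̂ = 0.
Evaluating at (u, v) = (8, pi/2):
  L = 0, M = -sqrt(65)/65, N = 0.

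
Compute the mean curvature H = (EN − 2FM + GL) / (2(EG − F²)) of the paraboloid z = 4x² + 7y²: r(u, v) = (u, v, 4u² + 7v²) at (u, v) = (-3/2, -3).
H = 8075*sqrt(1909)/3644281

With E = 64*u^2 + 1, F = 112*u*v, G = 196*v^2 + 1, L = 8/sqrt(64*u^2 + 196*v^2 + 1), M = 0, N = 14/sqrt(64*u^2 + 196*v^2 + 1), assemble
  H = (EN − 2FM + GL) / (2(EG − F²)) = (448*u^2 + 784*v^2 + 11)/(64*u^2 + 196*v^2 + 1)^(3/2).
At (u, v) = (-3/2, -3): H = 8075*sqrt(1909)/3644281.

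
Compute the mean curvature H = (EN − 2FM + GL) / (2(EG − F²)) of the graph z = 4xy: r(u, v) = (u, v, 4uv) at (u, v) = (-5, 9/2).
H = 288*sqrt(29)/21025

With E = 16*v^2 + 1, F = 16*u*v, G = 16*u^2 + 1, L = 0, M = 4/sqrt(16*u^2 + 16*v^2 + 1), N = 0, assemble
  H = (EN − 2FM + GL) / (2(EG − F²)) = -64*u*v/(16*u^2 + 16*v^2 + 1)^(3/2).
At (u, v) = (-5, 9/2): H = 288*sqrt(29)/21025.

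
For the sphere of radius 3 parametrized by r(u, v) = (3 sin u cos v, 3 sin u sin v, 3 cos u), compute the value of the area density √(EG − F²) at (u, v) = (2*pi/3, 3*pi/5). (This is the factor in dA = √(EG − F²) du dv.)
√(EG − F²)|_{(2*pi/3, 3*pi/5)} = 9*sqrt(3)/2

E = 9, F = 0, G = 9*sin(u)^2, so EG − F² = 81*sin(u)^2. Taking the positive square root: √(EG − F²) = 9*Abs(sin(u)). At (u, v) = (2*pi/3, 3*pi/5): 9*sqrt(3)/2.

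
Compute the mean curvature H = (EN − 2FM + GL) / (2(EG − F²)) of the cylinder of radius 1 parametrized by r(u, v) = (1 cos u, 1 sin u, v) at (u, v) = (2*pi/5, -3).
H = -1/2

With E = 1, F = 0, G = 1, L = -1, M = 0, N = 0, assemble
  H = (EN − 2FM + GL) / (2(EG − F²)) = -1/2.
At (u, v) = (2*pi/5, -3): H = -1/2.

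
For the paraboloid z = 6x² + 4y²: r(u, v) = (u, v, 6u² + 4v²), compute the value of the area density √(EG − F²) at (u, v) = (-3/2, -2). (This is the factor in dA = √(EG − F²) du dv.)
√(EG − F²)|_{(-3/2, -2)} = sqrt(581)

E = 144*u^2 + 1, F = 96*u*v, G = 64*v^2 + 1, so EG − F² = 144*u^2 + 64*v^2 + 1. Taking the positive square root: √(EG − F²) = sqrt(144*u^2 + 64*v^2 + 1). At (u, v) = (-3/2, -2): sqrt(581).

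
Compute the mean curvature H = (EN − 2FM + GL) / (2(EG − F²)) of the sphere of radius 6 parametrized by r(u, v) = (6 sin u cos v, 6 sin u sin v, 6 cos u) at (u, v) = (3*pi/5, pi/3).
H = -1/6

With E = 36, F = 0, G = 36*sin(u)^2, L = -6*sin(u)/Abs(sin(u)), M = 0, N = -6*sin(u)^3/Abs(sin(u)), assemble
  H = (EN − 2FM + GL) / (2(EG − F²)) = -sin(u)/(6*Abs(sin(u))).
At (u, v) = (3*pi/5, pi/3): H = -1/6.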